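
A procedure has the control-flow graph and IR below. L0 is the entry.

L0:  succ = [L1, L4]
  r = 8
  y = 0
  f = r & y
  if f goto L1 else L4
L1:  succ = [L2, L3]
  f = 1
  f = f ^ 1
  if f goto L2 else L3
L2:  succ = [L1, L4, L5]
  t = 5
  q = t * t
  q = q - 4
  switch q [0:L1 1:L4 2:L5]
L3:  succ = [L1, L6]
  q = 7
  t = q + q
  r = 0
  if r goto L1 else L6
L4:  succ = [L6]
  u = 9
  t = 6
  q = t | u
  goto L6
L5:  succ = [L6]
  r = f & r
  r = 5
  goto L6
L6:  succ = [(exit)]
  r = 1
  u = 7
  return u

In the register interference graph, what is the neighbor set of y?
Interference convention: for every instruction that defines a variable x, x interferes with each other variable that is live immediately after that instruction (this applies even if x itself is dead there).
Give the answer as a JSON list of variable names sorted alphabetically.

Block summaries:
  L0: def={f,r,y} ue=∅
  L1: def={f} ue=∅
  L2: def={q,t} ue=∅
  L3: def={q,r,t} ue=∅
  L4: def={q,t,u} ue=∅
  L5: def={r} ue={f,r}
  L6: def={r,u} ue=∅

Liveness:
  live L0: ∅→{r}
  live L1: {r}→{f,r}
  live L2: {f,r}→{f,r}
  live L3: ∅→{r}
  live L4: ∅→∅
  live L5: {f,r}→∅
  live L6: ∅→∅

Interference:
  f — {q,r,t}
  q — {f,r}
  r — {f,q,t,y}
  t — {f,r,u}
  u — {t}
  y — {r}

N(y) = ["r"]

Answer: ["r"]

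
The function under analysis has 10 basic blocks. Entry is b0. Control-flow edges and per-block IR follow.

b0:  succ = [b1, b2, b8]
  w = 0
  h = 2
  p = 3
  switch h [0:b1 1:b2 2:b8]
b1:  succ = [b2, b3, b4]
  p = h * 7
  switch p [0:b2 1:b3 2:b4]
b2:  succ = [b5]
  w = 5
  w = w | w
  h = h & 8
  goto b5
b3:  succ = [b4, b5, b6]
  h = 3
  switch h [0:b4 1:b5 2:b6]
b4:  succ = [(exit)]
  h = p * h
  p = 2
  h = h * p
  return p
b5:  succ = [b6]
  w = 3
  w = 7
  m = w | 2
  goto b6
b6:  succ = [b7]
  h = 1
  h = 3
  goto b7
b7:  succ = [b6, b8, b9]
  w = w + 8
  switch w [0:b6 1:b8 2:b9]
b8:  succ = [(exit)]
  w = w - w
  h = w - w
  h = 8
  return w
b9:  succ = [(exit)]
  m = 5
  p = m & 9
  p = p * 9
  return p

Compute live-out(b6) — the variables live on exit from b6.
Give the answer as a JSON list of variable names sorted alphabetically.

def/use:
  b0 def {h,p,w} use ∅
  b1 def {p} use {h}
  b2 def {h,w} use {h}
  b3 def {h} use ∅
  b4 def {h,p} use {h,p}
  b5 def {m,w} use ∅
  b6 def {h} use ∅
  b7 def {w} use {w}
  b8 def {h,w} use {w}
  b9 def {m,p} use ∅

Live sets:
  b0: in=∅ out={h,w}
  b1: in={h,w} out={h,p,w}
  b2: in={h} out=∅
  b3: in={p,w} out={h,p,w}
  b4: in={h,p} out=∅
  b5: in=∅ out={w}
  b6: in={w} out={w}
  b7: in={w} out={w}
  b8: in={w} out=∅
  b9: in=∅ out=∅

live-out(b6) = ["w"]

Answer: ["w"]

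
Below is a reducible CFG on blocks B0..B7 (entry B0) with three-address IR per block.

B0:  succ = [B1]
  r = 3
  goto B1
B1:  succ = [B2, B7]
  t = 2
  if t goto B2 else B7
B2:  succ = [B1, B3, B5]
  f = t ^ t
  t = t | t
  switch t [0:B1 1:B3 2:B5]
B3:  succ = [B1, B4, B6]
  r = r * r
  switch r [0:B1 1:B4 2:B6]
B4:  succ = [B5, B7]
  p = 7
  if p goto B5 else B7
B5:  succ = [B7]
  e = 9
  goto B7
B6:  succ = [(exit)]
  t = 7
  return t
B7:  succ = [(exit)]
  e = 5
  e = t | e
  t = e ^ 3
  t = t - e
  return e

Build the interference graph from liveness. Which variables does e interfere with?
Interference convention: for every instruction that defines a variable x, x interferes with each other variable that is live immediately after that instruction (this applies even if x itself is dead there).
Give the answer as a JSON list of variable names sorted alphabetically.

Answer: ["t"]

Derivation:
Block summaries:
  B0 def {r} use ∅
  B1 def {t} use ∅
  B2 def {f,t} use {t}
  B3 def {r} use {r}
  B4 def {p} use ∅
  B5 def {e} use ∅
  B6 def {t} use ∅
  B7 def {e,t} use {t}

Live sets:
  B0: in=∅ out={r}
  B1: in={r} out={r,t}
  B2: in={r,t} out={r,t}
  B3: in={r,t} out={r,t}
  B4: in={t} out={t}
  B5: in={t} out={t}
  B6: in=∅ out=∅
  B7: in={t} out=∅

Interfere edges:
  e — {t}
  f — {r,t}
  p — {t}
  r — {f,t}
  t — {e,f,p,r}

N(e) = ["t"]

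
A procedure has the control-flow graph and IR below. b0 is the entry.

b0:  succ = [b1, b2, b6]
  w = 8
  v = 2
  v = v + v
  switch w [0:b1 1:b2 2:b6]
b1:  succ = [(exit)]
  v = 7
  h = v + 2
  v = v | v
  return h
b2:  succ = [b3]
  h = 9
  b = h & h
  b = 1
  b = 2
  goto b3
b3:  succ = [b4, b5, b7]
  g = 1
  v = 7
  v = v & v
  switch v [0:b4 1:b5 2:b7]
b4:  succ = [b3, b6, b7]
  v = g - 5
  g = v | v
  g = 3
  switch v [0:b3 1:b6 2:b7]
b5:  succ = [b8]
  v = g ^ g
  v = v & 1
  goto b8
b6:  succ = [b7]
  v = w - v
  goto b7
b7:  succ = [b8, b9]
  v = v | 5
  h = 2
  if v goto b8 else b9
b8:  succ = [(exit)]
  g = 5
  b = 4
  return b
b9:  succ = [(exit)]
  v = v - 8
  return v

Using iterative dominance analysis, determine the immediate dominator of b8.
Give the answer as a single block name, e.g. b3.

Answer: b0

Working:
idom tree: b1←b0 b2←b0 b3←b2 b4←b3 b5←b3 b6←b0 b7←b0 b8←b0 b9←b7
Dom at joins:
  b3: preds {b2,b4}: {b0,b2} ∩ {b0,b2,b3,b4} = {b0,b2}; idom=b2
  b6: preds {b0,b4}: {b0} ∩ {b0,b2,b3,b4} = {b0}; idom=b0
  b7: preds {b3,b4,b6}: {b0,b2,b3} ∩ {b0,b2,b3,b4} ∩ {b0,b6} = {b0}; idom=b0
  b8: preds {b5,b7}: {b0,b2,b3,b5} ∩ {b0,b7} = {b0}; idom=b0

idom(b8) = b0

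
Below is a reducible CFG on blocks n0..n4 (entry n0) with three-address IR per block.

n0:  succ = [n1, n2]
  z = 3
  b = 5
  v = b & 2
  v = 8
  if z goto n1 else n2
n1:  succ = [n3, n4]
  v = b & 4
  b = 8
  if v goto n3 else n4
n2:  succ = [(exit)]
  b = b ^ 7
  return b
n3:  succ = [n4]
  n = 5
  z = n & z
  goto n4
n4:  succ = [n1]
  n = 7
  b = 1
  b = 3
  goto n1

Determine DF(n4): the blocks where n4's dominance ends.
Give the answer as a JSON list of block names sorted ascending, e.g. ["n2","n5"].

idom tree: n1←n0 n2←n0 n3←n1 n4←n1
Dom at joins:
  n1: preds {n0,n4}: {n0} ∩ {n0,n1,n4} = {n0}; idom=n0
  n4: preds {n1,n3}: {n0,n1} ∩ {n0,n1,n3} = {n0,n1}; idom=n1

DF derivation:
  join n1 pred n0: · stop@n0
  join n1 pred n4: n4→n1 stop@n0
  join n4 pred n1: · stop@n1
  join n4 pred n3: n3 stop@n1
  n0: DF=∅
  n1: DF={n1}
  n2: DF=∅
  n3: DF={n4}
  n4: DF={n1}

DF(n4) = ["n1"]

Answer: ["n1"]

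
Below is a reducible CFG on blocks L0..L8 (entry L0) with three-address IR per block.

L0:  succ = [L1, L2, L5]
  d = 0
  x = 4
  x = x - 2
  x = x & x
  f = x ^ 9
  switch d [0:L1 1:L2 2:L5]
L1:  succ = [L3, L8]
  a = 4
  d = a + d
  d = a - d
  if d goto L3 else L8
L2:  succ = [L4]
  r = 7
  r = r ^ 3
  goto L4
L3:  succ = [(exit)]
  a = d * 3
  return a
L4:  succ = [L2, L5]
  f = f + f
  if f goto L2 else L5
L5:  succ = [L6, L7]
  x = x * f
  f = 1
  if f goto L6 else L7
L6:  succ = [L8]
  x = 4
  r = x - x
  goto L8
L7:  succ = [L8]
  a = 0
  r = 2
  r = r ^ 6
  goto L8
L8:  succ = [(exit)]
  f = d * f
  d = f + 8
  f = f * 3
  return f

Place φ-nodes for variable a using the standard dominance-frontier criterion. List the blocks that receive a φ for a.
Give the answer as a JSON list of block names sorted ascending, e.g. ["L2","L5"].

idom tree: L1←L0 L2←L0 L3←L1 L4←L2 L5←L0 L6←L5 L7←L5 L8←L0
Dom at joins:
  L2: preds {L0,L4}: {L0} ∩ {L0,L2,L4} = {L0}; idom=L0
  L5: preds {L0,L4}: {L0} ∩ {L0,L2,L4} = {L0}; idom=L0
  L8: preds {L1,L6,L7}: {L0,L1} ∩ {L0,L5,L6} ∩ {L0,L5,L7} = {L0}; idom=L0

Frontier:
  L2←L0: walk · to L0
  L2←L4: walk L4→L2 to L0
  L5←L0: walk · to L0
  L5←L4: walk L4→L2 to L0
  L8←L1: walk L1 to L0
  L8←L6: walk L6→L5 to L0
  L8←L7: walk L7→L5 to L0
  L0: DF=∅
  L1: DF={L8}
  L2: DF={L2,L5}
  L3: DF=∅
  L4: DF={L2,L5}
  L5: DF={L8}
  L6: DF={L8}
  L7: DF={L8}
  L8: DF=∅

φ for a: defs {L1,L3,L7}
  DF⁺ = {L8}

Answer: ["L8"]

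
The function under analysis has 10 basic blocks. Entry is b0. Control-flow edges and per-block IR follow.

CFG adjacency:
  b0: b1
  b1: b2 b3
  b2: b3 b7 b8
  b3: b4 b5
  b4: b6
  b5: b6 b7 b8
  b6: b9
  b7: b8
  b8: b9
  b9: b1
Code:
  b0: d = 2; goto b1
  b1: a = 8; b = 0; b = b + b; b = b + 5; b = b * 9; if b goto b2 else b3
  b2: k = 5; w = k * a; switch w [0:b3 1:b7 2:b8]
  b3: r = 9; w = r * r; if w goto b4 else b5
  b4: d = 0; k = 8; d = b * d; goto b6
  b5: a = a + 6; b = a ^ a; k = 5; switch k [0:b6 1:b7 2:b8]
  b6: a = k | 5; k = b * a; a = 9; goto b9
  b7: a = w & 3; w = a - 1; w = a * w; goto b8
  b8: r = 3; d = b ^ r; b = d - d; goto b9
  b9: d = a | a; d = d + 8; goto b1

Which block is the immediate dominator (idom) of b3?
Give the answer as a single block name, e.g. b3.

Answer: b1

Derivation:
idom tree: b1←b0 b2←b1 b3←b1 b4←b3 b5←b3 b6←b3 b7←b1 b8←b1 b9←b1
Dom∩ at merges:
  b1: preds {b0,b9}: {b0} ∩ {b0,b1,b9} = {b0}; idom=b0
  b3: preds {b1,b2}: {b0,b1} ∩ {b0,b1,b2} = {b0,b1}; idom=b1
  b6: preds {b4,b5}: {b0,b1,b3,b4} ∩ {b0,b1,b3,b5} = {b0,b1,b3}; idom=b3
  b7: preds {b2,b5}: {b0,b1,b2} ∩ {b0,b1,b3,b5} = {b0,b1}; idom=b1
  b8: preds {b2,b5,b7}: {b0,b1,b2} ∩ {b0,b1,b3,b5} ∩ {b0,b1,b7} = {b0,b1}; idom=b1
  b9: preds {b6,b8}: {b0,b1,b3,b6} ∩ {b0,b1,b8} = {b0,b1}; idom=b1

idom(b3) = b1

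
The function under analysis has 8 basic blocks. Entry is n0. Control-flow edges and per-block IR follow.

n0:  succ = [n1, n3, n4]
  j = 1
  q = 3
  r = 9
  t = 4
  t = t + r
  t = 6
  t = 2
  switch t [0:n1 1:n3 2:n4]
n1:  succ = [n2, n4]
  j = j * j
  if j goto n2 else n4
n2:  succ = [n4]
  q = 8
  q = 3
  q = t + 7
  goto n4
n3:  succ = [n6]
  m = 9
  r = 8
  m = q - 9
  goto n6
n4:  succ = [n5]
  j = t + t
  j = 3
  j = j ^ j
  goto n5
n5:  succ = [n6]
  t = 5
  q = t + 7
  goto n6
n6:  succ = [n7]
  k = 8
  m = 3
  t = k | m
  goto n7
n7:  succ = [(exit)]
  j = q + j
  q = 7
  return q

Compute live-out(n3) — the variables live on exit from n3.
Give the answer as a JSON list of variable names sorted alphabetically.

Per-block:
  n0: {j,q,r,t} / ∅
  n1: {j} / {j}
  n2: {q} / {t}
  n3: {m,r} / {q}
  n4: {j} / {t}
  n5: {q,t} / ∅
  n6: {k,m,t} / ∅
  n7: {j,q} / {j,q}

Backward fixpoint:
  n0 li=∅ lo={j,q,t}
  n1 li={j,t} lo={t}
  n2 li={t} lo={t}
  n3 li={j,q} lo={j,q}
  n4 li={t} lo={j}
  n5 li={j} lo={j,q}
  n6 li={j,q} lo={j,q}
  n7 li={j,q} lo=∅

live-out(n3) = ["j", "q"]

Answer: ["j", "q"]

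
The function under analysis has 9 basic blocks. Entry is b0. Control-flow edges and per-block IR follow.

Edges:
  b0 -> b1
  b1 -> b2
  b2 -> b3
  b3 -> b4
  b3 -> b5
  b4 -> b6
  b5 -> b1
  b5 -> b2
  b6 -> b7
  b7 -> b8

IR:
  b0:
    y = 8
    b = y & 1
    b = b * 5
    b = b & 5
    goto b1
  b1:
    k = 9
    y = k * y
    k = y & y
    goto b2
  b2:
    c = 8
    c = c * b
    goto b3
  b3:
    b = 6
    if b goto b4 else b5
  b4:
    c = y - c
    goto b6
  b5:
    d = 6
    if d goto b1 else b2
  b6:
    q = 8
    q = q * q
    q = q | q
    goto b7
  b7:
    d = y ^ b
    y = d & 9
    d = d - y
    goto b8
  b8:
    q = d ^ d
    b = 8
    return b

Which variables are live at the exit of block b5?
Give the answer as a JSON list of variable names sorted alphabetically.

Answer: ["b", "y"]

Working:
Block summaries:
  b0 def {b,y} use ∅
  b1 def {k,y} use {y}
  b2 def {c} use {b}
  b3 def {b} use ∅
  b4 def {c} use {c,y}
  b5 def {d} use ∅
  b6 def {q} use ∅
  b7 def {d,y} use {b,y}
  b8 def {b,q} use {d}

Liveness:
  b0: in=∅ out={b,y}
  b1: in={b,y} out={b,y}
  b2: in={b,y} out={c,y}
  b3: in={c,y} out={b,c,y}
  b4: in={b,c,y} out={b,y}
  b5: in={b,y} out={b,y}
  b6: in={b,y} out={b,y}
  b7: in={b,y} out={d}
  b8: in={d} out=∅

live-out(b5) = ["b", "y"]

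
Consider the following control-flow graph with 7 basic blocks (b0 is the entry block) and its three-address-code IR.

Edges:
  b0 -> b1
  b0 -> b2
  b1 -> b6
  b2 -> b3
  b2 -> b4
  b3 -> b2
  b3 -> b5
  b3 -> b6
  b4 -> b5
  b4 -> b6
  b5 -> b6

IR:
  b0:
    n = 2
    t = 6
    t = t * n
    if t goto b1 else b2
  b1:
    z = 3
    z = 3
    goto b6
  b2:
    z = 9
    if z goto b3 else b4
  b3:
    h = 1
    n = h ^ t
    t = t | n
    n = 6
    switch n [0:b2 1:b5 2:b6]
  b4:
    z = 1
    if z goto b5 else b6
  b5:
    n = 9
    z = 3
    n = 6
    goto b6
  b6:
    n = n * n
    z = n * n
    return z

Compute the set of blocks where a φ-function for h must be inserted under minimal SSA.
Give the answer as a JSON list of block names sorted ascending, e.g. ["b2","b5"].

Answer: ["b2", "b5", "b6"]

Working:
idom tree: b1←b0 b2←b0 b3←b2 b4←b2 b5←b2 b6←b0
Join-block Dom:
  b2: preds {b0,b3}: {b0} ∩ {b0,b2,b3} = {b0}; idom=b0
  b5: preds {b3,b4}: {b0,b2,b3} ∩ {b0,b2,b4} = {b0,b2}; idom=b2
  b6: preds {b1,b3,b4,b5}: {b0,b1} ∩ {b0,b2,b3} ∩ {b0,b2,b4} ∩ {b0,b2,b5} = {b0}; idom=b0

DF walk-up:
  join b2 pred b0: · stop@b0
  join b2 pred b3: b3→b2 stop@b0
  join b5 pred b3: b3 stop@b2
  join b5 pred b4: b4 stop@b2
  join b6 pred b1: b1 stop@b0
  join b6 pred b3: b3→b2 stop@b0
  join b6 pred b4: b4→b2 stop@b0
  join b6 pred b5: b5→b2 stop@b0
  b0: DF=∅
  b1: DF={b6}
  b2: DF={b2,b6}
  b3: DF={b2,b5,b6}
  b4: DF={b5,b6}
  b5: DF={b6}
  b6: DF=∅

φ for h: defs {b3}
  DF⁺ = {b2,b5,b6}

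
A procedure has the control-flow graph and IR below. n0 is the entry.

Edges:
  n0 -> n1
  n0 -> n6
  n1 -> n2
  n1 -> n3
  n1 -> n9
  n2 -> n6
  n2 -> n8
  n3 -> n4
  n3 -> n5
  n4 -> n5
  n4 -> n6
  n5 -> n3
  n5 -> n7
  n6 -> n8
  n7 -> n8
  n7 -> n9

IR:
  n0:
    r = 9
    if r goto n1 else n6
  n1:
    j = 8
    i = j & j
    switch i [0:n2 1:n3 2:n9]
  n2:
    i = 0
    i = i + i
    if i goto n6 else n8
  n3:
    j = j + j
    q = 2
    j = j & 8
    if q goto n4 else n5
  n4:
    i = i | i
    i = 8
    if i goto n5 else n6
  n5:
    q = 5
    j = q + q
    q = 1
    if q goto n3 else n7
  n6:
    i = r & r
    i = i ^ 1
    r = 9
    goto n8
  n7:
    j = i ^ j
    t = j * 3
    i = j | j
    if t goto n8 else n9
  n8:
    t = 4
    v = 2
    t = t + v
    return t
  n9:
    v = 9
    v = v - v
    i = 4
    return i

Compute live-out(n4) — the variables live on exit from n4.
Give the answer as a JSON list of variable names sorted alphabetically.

Answer: ["i", "r"]

Derivation:
def/use:
  n0 def {r} use ∅
  n1 def {i,j} use ∅
  n2 def {i} use ∅
  n3 def {j,q} use {j}
  n4 def {i} use {i}
  n5 def {j,q} use ∅
  n6 def {i,r} use {r}
  n7 def {i,j,t} use {i,j}
  n8 def {t,v} use ∅
  n9 def {i,v} use ∅

Backward fixpoint:
  live n0: ∅→{r}
  live n1: {r}→{i,j,r}
  live n2: {r}→{r}
  live n3: {i,j,r}→{i,r}
  live n4: {i,r}→{i,r}
  live n5: {i,r}→{i,j,r}
  live n6: {r}→∅
  live n7: {i,j}→∅
  live n8: ∅→∅
  live n9: ∅→∅

live-out(n4) = ["i", "r"]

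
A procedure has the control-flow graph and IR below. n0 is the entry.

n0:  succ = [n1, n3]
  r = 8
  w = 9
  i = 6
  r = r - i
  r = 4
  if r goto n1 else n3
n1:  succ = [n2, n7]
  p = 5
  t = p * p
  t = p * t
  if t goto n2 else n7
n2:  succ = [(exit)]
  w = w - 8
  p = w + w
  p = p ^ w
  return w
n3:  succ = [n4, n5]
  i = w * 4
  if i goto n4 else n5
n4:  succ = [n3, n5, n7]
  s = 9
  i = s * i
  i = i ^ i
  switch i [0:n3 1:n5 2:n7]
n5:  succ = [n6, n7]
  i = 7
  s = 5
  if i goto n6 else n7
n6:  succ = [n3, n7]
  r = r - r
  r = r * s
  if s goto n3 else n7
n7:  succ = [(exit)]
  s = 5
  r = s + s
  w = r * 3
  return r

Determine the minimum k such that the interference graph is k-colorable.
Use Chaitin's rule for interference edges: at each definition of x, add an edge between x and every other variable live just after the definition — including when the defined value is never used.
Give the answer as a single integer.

Block summaries:
  n0 def {i,r,w} use ∅
  n1 def {p,t} use ∅
  n2 def {p,w} use {w}
  n3 def {i} use {w}
  n4 def {i,s} use {i}
  n5 def {i,s} use ∅
  n6 def {r} use {r,s}
  n7 def {r,s,w} use ∅

Live sets:
  n0: in=∅ out={r,w}
  n1: in={w} out={w}
  n2: in={w} out=∅
  n3: in={r,w} out={i,r,w}
  n4: in={i,r,w} out={r,w}
  n5: in={r,w} out={r,s,w}
  n6: in={r,s,w} out={r,w}
  n7: in=∅ out=∅

Conflict graph:
  i: {r,s,w}
  p: {t,w}
  r: {i,s,w}
  s: {i,r,w}
  t: {p,w}
  w: {i,p,r,s,t}

Chromatic number:
  lower bound: {i,r,s,w} mutually conflict ⇒ χ ≥ 4
  assign i→R1 p→R1 r→R2 s→R3 t→R2 w→R0 — no edge inside a register ⇒ χ ≤ 4
  χ = 4

Answer: 4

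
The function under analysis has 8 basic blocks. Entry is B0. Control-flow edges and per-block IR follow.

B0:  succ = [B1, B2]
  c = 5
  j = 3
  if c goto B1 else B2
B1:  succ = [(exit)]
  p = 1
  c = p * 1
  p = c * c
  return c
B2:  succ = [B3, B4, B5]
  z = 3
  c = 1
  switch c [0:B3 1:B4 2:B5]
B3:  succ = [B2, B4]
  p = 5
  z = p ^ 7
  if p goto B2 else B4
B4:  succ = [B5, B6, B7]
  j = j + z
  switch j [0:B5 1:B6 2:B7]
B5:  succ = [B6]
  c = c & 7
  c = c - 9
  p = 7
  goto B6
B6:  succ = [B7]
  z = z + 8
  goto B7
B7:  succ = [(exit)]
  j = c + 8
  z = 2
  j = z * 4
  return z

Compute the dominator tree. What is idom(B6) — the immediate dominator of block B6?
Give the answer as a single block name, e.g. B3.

idom tree: B1←B0 B2←B0 B3←B2 B4←B2 B5←B2 B6←B2 B7←B2
Dom∩ at merges:
  B2: preds {B0,B3}: {B0} ∩ {B0,B2,B3} = {B0}; idom=B0
  B4: preds {B2,B3}: {B0,B2} ∩ {B0,B2,B3} = {B0,B2}; idom=B2
  B5: preds {B2,B4}: {B0,B2} ∩ {B0,B2,B4} = {B0,B2}; idom=B2
  B6: preds {B4,B5}: {B0,B2,B4} ∩ {B0,B2,B5} = {B0,B2}; idom=B2
  B7: preds {B4,B6}: {B0,B2,B4} ∩ {B0,B2,B6} = {B0,B2}; idom=B2

idom(B6) = B2

Answer: B2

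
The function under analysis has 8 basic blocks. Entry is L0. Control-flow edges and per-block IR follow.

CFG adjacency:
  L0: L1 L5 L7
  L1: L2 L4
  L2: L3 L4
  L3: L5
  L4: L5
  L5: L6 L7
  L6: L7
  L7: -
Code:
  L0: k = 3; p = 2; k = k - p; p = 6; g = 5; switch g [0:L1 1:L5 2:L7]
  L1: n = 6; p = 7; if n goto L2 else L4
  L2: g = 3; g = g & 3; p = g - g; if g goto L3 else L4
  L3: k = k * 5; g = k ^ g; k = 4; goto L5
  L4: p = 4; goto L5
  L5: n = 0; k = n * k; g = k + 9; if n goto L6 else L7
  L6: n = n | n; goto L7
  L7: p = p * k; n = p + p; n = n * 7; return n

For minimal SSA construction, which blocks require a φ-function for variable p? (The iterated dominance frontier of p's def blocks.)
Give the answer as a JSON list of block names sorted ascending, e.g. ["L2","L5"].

idom tree: L1←L0 L2←L1 L3←L2 L4←L1 L5←L0 L6←L5 L7←L0
Join-block Dom:
  L4: preds {L1,L2}: {L0,L1} ∩ {L0,L1,L2} = {L0,L1}; idom=L1
  L5: preds {L0,L3,L4}: {L0} ∩ {L0,L1,L2,L3} ∩ {L0,L1,L4} = {L0}; idom=L0
  L7: preds {L0,L5,L6}: {L0} ∩ {L0,L5} ∩ {L0,L5,L6} = {L0}; idom=L0

Frontier:
  L4←L1: walk · to L1
  L4←L2: walk L2 to L1
  L5←L0: walk · to L0
  L5←L3: walk L3→L2→L1 to L0
  L5←L4: walk L4→L1 to L0
  L7←L0: walk · to L0
  L7←L5: walk L5 to L0
  L7←L6: walk L6→L5 to L0
  L0: DF=∅
  L1: DF={L5}
  L2: DF={L4,L5}
  L3: DF={L5}
  L4: DF={L5}
  L5: DF={L7}
  L6: DF={L7}
  L7: DF=∅

φ for p: defs {L0,L1,L2,L4,L7}
  DF⁺ = {L4,L5,L7}

Answer: ["L4", "L5", "L7"]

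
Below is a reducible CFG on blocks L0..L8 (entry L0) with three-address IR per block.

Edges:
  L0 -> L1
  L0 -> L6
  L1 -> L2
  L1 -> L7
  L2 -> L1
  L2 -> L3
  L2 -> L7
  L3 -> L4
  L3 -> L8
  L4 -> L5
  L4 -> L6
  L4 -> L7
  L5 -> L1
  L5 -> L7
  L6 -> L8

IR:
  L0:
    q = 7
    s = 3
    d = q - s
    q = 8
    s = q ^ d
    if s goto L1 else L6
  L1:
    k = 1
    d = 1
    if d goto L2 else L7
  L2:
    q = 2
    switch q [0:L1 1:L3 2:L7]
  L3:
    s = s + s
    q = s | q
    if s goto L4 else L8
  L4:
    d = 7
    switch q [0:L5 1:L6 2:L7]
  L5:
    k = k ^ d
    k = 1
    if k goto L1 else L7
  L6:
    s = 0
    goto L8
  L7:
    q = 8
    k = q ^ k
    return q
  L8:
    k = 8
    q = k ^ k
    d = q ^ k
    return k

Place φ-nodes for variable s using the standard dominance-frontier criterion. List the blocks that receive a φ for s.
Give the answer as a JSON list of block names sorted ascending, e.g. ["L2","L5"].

Answer: ["L1", "L6", "L7", "L8"]

Working:
idom tree: L1←L0 L2←L1 L3←L2 L4←L3 L5←L4 L6←L0 L7←L1 L8←L0
Dom∩ at merges:
  L1: preds {L0,L2,L5}: {L0} ∩ {L0,L1,L2} ∩ {L0,L1,L2,L3,L4,L5} = {L0}; idom=L0
  L6: preds {L0,L4}: {L0} ∩ {L0,L1,L2,L3,L4} = {L0}; idom=L0
  L7: preds {L1,L2,L4,L5}: {L0,L1} ∩ {L0,L1,L2} ∩ {L0,L1,L2,L3,L4} ∩ {L0,L1,L2,L3,L4,L5} = {L0,L1}; idom=L1
  L8: preds {L3,L6}: {L0,L1,L2,L3} ∩ {L0,L6} = {L0}; idom=L0

DF derivation:
  join L1 pred L0: · stop@L0
  join L1 pred L2: L2→L1 stop@L0
  join L1 pred L5: L5→L4→L3→L2→L1 stop@L0
  join L6 pred L0: · stop@L0
  join L6 pred L4: L4→L3→L2→L1 stop@L0
  join L7 pred L1: · stop@L1
  join L7 pred L2: L2 stop@L1
  join L7 pred L4: L4→L3→L2 stop@L1
  join L7 pred L5: L5→L4→L3→L2 stop@L1
  join L8 pred L3: L3→L2→L1 stop@L0
  join L8 pred L6: L6 stop@L0
  L0 → ∅
  L1 → {L1,L6,L8}
  L2 → {L1,L6,L7,L8}
  L3 → {L1,L6,L7,L8}
  L4 → {L1,L6,L7}
  L5 → {L1,L7}
  L6 → {L8}
  L7 → ∅
  L8 → ∅

φ for s: defs {L0,L3,L6}
  DF⁺ = {L1,L6,L7,L8}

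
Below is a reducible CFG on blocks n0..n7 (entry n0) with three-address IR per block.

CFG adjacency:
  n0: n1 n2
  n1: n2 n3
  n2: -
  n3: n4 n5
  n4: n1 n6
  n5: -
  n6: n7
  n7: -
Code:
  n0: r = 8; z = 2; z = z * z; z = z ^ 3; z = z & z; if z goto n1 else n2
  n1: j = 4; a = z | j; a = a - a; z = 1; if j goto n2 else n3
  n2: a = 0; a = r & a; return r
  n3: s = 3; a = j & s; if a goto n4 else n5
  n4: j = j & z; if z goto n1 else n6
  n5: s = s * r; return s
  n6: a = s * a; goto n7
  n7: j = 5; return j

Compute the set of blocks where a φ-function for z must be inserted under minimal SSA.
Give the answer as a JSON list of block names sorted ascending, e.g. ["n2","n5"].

idom tree: n1←n0 n2←n0 n3←n1 n4←n3 n5←n3 n6←n4 n7←n6
Dom at joins:
  n1: preds {n0,n4}: {n0} ∩ {n0,n1,n3,n4} = {n0}; idom=n0
  n2: preds {n0,n1}: {n0} ∩ {n0,n1} = {n0}; idom=n0

DF walk-up:
  n1←n0: walk · to n0
  n1←n4: walk n4→n3→n1 to n0
  n2←n0: walk · to n0
  n2←n1: walk n1 to n0
  DF(n0)=∅
  DF(n1)={n1,n2}
  DF(n2)=∅
  DF(n3)={n1}
  DF(n4)={n1}
  DF(n5)=∅
  DF(n6)=∅
  DF(n7)=∅

φ for z: defs {n0,n1}
  DF⁺ = {n1,n2}

Answer: ["n1", "n2"]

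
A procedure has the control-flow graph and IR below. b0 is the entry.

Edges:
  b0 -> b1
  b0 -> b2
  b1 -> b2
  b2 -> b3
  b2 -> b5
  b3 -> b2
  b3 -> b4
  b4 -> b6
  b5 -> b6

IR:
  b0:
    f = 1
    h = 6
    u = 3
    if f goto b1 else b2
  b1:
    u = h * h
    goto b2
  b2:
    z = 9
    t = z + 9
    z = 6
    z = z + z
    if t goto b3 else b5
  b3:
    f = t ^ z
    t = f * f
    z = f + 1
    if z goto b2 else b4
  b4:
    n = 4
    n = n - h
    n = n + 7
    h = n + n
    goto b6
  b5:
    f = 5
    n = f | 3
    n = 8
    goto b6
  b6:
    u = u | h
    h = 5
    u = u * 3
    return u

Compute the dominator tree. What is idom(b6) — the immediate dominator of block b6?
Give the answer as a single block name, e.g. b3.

Answer: b2

Analysis:
idom tree: b1←b0 b2←b0 b3←b2 b4←b3 b5←b2 b6←b2
Join-block Dom:
  b2: preds {b0,b1,b3}: {b0} ∩ {b0,b1} ∩ {b0,b2,b3} = {b0}; idom=b0
  b6: preds {b4,b5}: {b0,b2,b3,b4} ∩ {b0,b2,b5} = {b0,b2}; idom=b2

idom(b6) = b2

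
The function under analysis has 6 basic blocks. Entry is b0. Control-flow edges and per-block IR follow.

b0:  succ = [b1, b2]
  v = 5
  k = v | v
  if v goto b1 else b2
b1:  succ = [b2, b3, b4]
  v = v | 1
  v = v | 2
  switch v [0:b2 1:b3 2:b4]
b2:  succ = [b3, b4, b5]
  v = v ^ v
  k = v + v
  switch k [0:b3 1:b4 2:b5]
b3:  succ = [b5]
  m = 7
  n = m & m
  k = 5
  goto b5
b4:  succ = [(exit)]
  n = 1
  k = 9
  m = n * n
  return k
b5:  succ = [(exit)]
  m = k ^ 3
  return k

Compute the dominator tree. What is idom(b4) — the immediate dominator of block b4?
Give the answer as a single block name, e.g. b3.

idom tree: b1←b0 b2←b0 b3←b0 b4←b0 b5←b0
Join-block Dom:
  b2: preds {b0,b1}: {b0} ∩ {b0,b1} = {b0}; idom=b0
  b3: preds {b1,b2}: {b0,b1} ∩ {b0,b2} = {b0}; idom=b0
  b4: preds {b1,b2}: {b0,b1} ∩ {b0,b2} = {b0}; idom=b0
  b5: preds {b2,b3}: {b0,b2} ∩ {b0,b3} = {b0}; idom=b0

idom(b4) = b0

Answer: b0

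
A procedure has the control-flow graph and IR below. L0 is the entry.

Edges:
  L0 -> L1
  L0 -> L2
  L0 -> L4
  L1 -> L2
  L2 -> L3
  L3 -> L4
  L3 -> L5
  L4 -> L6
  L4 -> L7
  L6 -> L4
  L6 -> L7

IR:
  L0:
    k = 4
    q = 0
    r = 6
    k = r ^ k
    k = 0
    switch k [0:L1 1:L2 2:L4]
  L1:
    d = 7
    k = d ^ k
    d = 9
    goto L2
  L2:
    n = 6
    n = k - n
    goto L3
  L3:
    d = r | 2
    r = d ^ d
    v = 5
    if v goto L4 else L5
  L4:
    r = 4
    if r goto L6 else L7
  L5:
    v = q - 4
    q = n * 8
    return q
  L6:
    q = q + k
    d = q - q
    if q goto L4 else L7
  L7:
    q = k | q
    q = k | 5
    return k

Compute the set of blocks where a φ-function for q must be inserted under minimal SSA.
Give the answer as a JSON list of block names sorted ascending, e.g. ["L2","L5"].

idom tree: L1←L0 L2←L0 L3←L2 L4←L0 L5←L3 L6←L4 L7←L4
Join-block Dom:
  L2: preds {L0,L1}: {L0} ∩ {L0,L1} = {L0}; idom=L0
  L4: preds {L0,L3,L6}: {L0} ∩ {L0,L2,L3} ∩ {L0,L4,L6} = {L0}; idom=L0
  L7: preds {L4,L6}: {L0,L4} ∩ {L0,L4,L6} = {L0,L4}; idom=L4

DF derivation:
  join L2 pred L0: · stop@L0
  join L2 pred L1: L1 stop@L0
  join L4 pred L0: · stop@L0
  join L4 pred L3: L3→L2 stop@L0
  join L4 pred L6: L6→L4 stop@L0
  join L7 pred L4: · stop@L4
  join L7 pred L6: L6 stop@L4
  DF(L0)=∅
  DF(L1)={L2}
  DF(L2)={L4}
  DF(L3)={L4}
  DF(L4)={L4}
  DF(L5)=∅
  DF(L6)={L4,L7}
  DF(L7)=∅

φ for q: defs {L0,L5,L6,L7}
  DF⁺ = {L4,L7}

Answer: ["L4", "L7"]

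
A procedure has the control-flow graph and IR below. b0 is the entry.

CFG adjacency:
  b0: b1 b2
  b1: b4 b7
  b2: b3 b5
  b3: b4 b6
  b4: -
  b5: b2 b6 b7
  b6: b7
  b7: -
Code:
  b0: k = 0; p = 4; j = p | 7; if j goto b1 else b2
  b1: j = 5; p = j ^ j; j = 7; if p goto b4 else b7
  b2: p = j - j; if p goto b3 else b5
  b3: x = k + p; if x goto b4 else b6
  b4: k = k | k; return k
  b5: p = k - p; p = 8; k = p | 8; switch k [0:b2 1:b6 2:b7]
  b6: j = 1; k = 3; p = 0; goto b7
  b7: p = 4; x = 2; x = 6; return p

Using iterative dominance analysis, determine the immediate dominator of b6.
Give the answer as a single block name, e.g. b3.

idom tree: b1←b0 b2←b0 b3←b2 b4←b0 b5←b2 b6←b2 b7←b0
Dom at joins:
  b2: preds {b0,b5}: {b0} ∩ {b0,b2,b5} = {b0}; idom=b0
  b4: preds {b1,b3}: {b0,b1} ∩ {b0,b2,b3} = {b0}; idom=b0
  b6: preds {b3,b5}: {b0,b2,b3} ∩ {b0,b2,b5} = {b0,b2}; idom=b2
  b7: preds {b1,b5,b6}: {b0,b1} ∩ {b0,b2,b5} ∩ {b0,b2,b6} = {b0}; idom=b0

idom(b6) = b2

Answer: b2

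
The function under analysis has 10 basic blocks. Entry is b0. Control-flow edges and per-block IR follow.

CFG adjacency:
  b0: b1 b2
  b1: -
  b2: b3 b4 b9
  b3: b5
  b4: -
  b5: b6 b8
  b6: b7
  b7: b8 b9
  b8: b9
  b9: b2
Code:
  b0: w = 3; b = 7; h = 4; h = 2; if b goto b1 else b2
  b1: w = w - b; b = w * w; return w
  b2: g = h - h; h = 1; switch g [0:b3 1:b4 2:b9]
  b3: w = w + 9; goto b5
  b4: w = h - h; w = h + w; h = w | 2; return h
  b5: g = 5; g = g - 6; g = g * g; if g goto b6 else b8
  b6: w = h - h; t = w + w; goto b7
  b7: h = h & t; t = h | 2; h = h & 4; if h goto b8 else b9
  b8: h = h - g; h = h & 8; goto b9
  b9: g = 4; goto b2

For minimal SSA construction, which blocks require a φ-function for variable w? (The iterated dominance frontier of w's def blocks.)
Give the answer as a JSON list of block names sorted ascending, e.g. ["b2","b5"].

Answer: ["b2", "b8", "b9"]

Derivation:
idom tree: b1←b0 b2←b0 b3←b2 b4←b2 b5←b3 b6←b5 b7←b6 b8←b5 b9←b2
Dom at joins:
  b2: preds {b0,b9}: {b0} ∩ {b0,b2,b9} = {b0}; idom=b0
  b8: preds {b5,b7}: {b0,b2,b3,b5} ∩ {b0,b2,b3,b5,b6,b7} = {b0,b2,b3,b5}; idom=b5
  b9: preds {b2,b7,b8}: {b0,b2} ∩ {b0,b2,b3,b5,b6,b7} ∩ {b0,b2,b3,b5,b8} = {b0,b2}; idom=b2

DF walk-up:
  b2←b0: walk · to b0
  b2←b9: walk b9→b2 to b0
  b8←b5: walk · to b5
  b8←b7: walk b7→b6 to b5
  b9←b2: walk · to b2
  b9←b7: walk b7→b6→b5→b3 to b2
  b9←b8: walk b8→b5→b3 to b2
  b0 → ∅
  b1 → ∅
  b2 → {b2}
  b3 → {b9}
  b4 → ∅
  b5 → {b9}
  b6 → {b8,b9}
  b7 → {b8,b9}
  b8 → {b9}
  b9 → {b2}

φ for w: defs {b0,b1,b3,b4,b6}
  DF⁺ = {b2,b8,b9}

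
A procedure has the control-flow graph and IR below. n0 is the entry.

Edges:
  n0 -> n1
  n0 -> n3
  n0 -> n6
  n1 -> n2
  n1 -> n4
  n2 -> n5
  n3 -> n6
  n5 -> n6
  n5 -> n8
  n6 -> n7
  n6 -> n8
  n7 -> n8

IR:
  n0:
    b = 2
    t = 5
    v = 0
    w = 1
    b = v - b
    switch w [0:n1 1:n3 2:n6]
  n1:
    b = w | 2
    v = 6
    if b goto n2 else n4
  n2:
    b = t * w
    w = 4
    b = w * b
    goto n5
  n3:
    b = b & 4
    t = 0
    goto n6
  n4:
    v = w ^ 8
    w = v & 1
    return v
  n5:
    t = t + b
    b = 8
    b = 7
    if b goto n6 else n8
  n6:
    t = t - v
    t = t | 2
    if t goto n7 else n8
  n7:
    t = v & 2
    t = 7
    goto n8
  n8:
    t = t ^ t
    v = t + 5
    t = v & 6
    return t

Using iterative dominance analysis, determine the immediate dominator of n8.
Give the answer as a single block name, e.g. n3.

Answer: n0

Working:
idom tree: n1←n0 n2←n1 n3←n0 n4←n1 n5←n2 n6←n0 n7←n6 n8←n0
Dom∩ at merges:
  n6: preds {n0,n3,n5}: {n0} ∩ {n0,n3} ∩ {n0,n1,n2,n5} = {n0}; idom=n0
  n8: preds {n5,n6,n7}: {n0,n1,n2,n5} ∩ {n0,n6} ∩ {n0,n6,n7} = {n0}; idom=n0

idom(n8) = n0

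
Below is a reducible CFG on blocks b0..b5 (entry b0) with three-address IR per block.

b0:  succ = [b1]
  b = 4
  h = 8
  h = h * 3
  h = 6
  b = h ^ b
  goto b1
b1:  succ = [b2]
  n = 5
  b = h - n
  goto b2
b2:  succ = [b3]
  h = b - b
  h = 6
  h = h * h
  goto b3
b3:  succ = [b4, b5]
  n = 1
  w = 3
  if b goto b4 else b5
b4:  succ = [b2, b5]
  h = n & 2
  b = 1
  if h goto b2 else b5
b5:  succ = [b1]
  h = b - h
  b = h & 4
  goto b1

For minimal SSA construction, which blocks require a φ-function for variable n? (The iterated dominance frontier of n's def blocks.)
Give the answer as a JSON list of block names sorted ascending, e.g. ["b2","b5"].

idom tree: b1←b0 b2←b1 b3←b2 b4←b3 b5←b3
Dom∩ at merges:
  b1: preds {b0,b5}: {b0} ∩ {b0,b1,b2,b3,b5} = {b0}; idom=b0
  b2: preds {b1,b4}: {b0,b1} ∩ {b0,b1,b2,b3,b4} = {b0,b1}; idom=b1
  b5: preds {b3,b4}: {b0,b1,b2,b3} ∩ {b0,b1,b2,b3,b4} = {b0,b1,b2,b3}; idom=b3

DF derivation:
  b1←b0: walk · to b0
  b1←b5: walk b5→b3→b2→b1 to b0
  b2←b1: walk · to b1
  b2←b4: walk b4→b3→b2 to b1
  b5←b3: walk · to b3
  b5←b4: walk b4 to b3
  b0: DF=∅
  b1: DF={b1}
  b2: DF={b1,b2}
  b3: DF={b1,b2}
  b4: DF={b2,b5}
  b5: DF={b1}

φ for n: defs {b1,b3}
  DF⁺ = {b1,b2}

Answer: ["b1", "b2"]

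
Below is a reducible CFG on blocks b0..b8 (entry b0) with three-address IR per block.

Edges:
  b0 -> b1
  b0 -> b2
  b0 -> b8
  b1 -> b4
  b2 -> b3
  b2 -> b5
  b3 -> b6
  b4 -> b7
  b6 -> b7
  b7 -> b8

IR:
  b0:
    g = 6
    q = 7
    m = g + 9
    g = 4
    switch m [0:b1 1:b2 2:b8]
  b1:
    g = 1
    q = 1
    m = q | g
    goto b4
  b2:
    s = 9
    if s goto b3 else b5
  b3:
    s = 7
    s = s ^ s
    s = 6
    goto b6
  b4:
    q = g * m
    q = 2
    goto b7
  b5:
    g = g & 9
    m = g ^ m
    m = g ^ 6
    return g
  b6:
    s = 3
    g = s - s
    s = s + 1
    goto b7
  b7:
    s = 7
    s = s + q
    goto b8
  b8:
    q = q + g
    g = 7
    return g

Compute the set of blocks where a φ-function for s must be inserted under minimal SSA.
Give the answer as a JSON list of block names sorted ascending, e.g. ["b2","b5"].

Answer: ["b7", "b8"]

Working:
idom tree: b1←b0 b2←b0 b3←b2 b4←b1 b5←b2 b6←b3 b7←b0 b8←b0
Dom∩ at merges:
  b7: preds {b4,b6}: {b0,b1,b4} ∩ {b0,b2,b3,b6} = {b0}; idom=b0
  b8: preds {b0,b7}: {b0} ∩ {b0,b7} = {b0}; idom=b0

Frontier:
  b7←b4: walk b4→b1 to b0
  b7←b6: walk b6→b3→b2 to b0
  b8←b0: walk · to b0
  b8←b7: walk b7 to b0
  b0: DF=∅
  b1: DF={b7}
  b2: DF={b7}
  b3: DF={b7}
  b4: DF={b7}
  b5: DF=∅
  b6: DF={b7}
  b7: DF={b8}
  b8: DF=∅

φ for s: defs {b2,b3,b6,b7}
  DF⁺ = {b7,b8}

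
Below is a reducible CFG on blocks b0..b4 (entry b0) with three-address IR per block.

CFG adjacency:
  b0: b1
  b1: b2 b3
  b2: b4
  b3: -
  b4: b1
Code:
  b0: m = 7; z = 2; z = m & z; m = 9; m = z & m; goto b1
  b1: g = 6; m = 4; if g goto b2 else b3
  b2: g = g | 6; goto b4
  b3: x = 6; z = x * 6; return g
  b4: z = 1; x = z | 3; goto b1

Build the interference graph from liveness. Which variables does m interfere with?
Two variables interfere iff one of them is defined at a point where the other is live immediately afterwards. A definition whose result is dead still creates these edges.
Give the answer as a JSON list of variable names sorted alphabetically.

def/use:
  b0: {m,z} / ∅
  b1: {g,m} / ∅
  b2: {g} / {g}
  b3: {x,z} / {g}
  b4: {x,z} / ∅

Live sets:
  live b0: ∅→∅
  live b1: ∅→{g}
  live b2: {g}→∅
  live b3: {g}→∅
  live b4: ∅→∅

Conflict graph:
  g: {m,x,z}
  m: {g,z}
  x: {g}
  z: {g,m}

N(m) = ["g", "z"]

Answer: ["g", "z"]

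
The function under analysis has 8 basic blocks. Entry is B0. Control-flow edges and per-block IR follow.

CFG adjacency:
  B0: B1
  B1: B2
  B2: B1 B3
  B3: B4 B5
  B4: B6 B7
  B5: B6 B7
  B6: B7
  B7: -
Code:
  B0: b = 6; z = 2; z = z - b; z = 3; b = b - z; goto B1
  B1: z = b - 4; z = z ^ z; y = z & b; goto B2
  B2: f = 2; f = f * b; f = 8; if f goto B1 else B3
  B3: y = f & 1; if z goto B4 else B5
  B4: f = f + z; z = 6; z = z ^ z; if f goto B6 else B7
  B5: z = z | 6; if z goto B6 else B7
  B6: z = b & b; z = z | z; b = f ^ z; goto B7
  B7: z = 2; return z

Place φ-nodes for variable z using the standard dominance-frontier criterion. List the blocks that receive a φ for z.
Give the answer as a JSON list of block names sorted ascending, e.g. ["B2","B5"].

Answer: ["B1", "B6", "B7"]

Analysis:
idom tree: B1←B0 B2←B1 B3←B2 B4←B3 B5←B3 B6←B3 B7←B3
Dom at joins:
  B1: preds {B0,B2}: {B0} ∩ {B0,B1,B2} = {B0}; idom=B0
  B6: preds {B4,B5}: {B0,B1,B2,B3,B4} ∩ {B0,B1,B2,B3,B5} = {B0,B1,B2,B3}; idom=B3
  B7: preds {B4,B5,B6}: {B0,B1,B2,B3,B4} ∩ {B0,B1,B2,B3,B5} ∩ {B0,B1,B2,B3,B6} = {B0,B1,B2,B3}; idom=B3

DF derivation:
  join B1 pred B0: · stop@B0
  join B1 pred B2: B2→B1 stop@B0
  join B6 pred B4: B4 stop@B3
  join B6 pred B5: B5 stop@B3
  join B7 pred B4: B4 stop@B3
  join B7 pred B5: B5 stop@B3
  join B7 pred B6: B6 stop@B3
  B0: DF=∅
  B1: DF={B1}
  B2: DF={B1}
  B3: DF=∅
  B4: DF={B6,B7}
  B5: DF={B6,B7}
  B6: DF={B7}
  B7: DF=∅

φ for z: defs {B0,B1,B4,B5,B6,B7}
  DF⁺ = {B1,B6,B7}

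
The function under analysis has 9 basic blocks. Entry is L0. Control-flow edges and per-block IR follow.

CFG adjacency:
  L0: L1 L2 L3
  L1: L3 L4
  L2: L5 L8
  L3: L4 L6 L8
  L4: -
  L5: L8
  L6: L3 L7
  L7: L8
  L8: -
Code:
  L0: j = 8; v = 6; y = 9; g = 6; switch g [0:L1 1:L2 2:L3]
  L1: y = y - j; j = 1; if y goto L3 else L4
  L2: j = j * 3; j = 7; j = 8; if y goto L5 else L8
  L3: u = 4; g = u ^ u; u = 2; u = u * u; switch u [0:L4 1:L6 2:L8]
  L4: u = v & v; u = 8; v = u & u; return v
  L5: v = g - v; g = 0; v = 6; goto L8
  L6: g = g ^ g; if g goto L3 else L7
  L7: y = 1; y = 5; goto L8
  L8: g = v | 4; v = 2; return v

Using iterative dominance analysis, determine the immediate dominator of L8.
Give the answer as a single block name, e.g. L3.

idom tree: L1←L0 L2←L0 L3←L0 L4←L0 L5←L2 L6←L3 L7←L6 L8←L0
Dom∩ at merges:
  L3: preds {L0,L1,L6}: {L0} ∩ {L0,L1} ∩ {L0,L3,L6} = {L0}; idom=L0
  L4: preds {L1,L3}: {L0,L1} ∩ {L0,L3} = {L0}; idom=L0
  L8: preds {L2,L3,L5,L7}: {L0,L2} ∩ {L0,L3} ∩ {L0,L2,L5} ∩ {L0,L3,L6,L7} = {L0}; idom=L0

idom(L8) = L0

Answer: L0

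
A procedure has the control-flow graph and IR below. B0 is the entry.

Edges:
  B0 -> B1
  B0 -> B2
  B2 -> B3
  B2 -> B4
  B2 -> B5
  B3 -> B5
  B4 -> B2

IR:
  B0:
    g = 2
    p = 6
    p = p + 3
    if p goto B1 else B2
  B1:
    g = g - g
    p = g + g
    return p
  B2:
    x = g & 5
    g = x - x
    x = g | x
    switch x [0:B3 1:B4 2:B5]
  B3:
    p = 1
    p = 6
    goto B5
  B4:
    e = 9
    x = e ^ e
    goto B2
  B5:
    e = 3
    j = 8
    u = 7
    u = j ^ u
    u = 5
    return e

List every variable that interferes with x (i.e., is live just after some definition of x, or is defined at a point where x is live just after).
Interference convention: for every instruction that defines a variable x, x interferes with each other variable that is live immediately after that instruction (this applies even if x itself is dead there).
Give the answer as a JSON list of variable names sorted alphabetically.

Block summaries:
  B0: {g,p} / ∅
  B1: {g,p} / {g}
  B2: {g,x} / {g}
  B3: {p} / ∅
  B4: {e,x} / ∅
  B5: {e,j,u} / ∅

Liveness:
  live B0: ∅→{g}
  live B1: {g}→∅
  live B2: {g}→{g}
  live B3: ∅→∅
  live B4: {g}→{g}
  live B5: ∅→∅

Interference:
  e: {g,j,u}
  g: {e,p,x}
  j: {e,u}
  p: {g}
  u: {e,j}
  x: {g}

N(x) = ["g"]

Answer: ["g"]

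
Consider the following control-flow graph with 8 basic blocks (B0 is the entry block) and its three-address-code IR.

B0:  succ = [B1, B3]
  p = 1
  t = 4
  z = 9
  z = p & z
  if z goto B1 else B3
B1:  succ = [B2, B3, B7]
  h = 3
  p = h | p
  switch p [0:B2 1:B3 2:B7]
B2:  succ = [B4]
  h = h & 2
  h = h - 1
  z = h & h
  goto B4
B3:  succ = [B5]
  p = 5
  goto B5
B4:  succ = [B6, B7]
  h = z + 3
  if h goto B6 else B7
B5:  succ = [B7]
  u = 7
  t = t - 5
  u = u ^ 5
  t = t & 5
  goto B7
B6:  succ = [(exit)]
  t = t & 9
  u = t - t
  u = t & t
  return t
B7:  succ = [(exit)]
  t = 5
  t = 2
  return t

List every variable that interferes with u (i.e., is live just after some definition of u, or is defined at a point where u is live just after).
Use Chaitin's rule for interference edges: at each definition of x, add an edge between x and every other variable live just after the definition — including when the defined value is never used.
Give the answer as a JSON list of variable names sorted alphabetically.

Block summaries:
  B0: def={p,t,z} ue=∅
  B1: def={h,p} ue={p}
  B2: def={h,z} ue={h}
  B3: def={p} ue=∅
  B4: def={h} ue={z}
  B5: def={t,u} ue={t}
  B6: def={t,u} ue={t}
  B7: def={t} ue=∅

Liveness:
  B0: in=∅ out={p,t}
  B1: in={p,t} out={h,t}
  B2: in={h,t} out={t,z}
  B3: in={t} out={t}
  B4: in={t,z} out={t}
  B5: in={t} out=∅
  B6: in={t} out=∅
  B7: in=∅ out=∅

Interference:
  h: {p,t}
  p: {h,t,z}
  t: {h,p,u,z}
  u: {t}
  z: {p,t}

N(u) = ["t"]

Answer: ["t"]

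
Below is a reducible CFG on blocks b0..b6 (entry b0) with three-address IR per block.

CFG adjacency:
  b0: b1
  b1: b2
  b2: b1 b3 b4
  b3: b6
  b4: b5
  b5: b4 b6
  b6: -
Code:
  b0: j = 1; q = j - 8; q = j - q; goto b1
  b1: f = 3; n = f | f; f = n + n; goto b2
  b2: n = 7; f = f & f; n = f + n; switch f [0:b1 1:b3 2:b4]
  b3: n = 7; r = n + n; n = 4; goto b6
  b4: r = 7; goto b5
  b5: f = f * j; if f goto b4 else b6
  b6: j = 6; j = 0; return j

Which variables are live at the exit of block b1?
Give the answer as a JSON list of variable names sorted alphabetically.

Answer: ["f", "j"]

Analysis:
Block summaries:
  b0: {j,q} / ∅
  b1: {f,n} / ∅
  b2: {f,n} / {f}
  b3: {n,r} / ∅
  b4: {r} / ∅
  b5: {f} / {f,j}
  b6: {j} / ∅

Live sets:
  live b0: ∅→{j}
  live b1: {j}→{f,j}
  live b2: {f,j}→{f,j}
  live b3: ∅→∅
  live b4: {f,j}→{f,j}
  live b5: {f,j}→{f,j}
  live b6: ∅→∅

live-out(b1) = ["f", "j"]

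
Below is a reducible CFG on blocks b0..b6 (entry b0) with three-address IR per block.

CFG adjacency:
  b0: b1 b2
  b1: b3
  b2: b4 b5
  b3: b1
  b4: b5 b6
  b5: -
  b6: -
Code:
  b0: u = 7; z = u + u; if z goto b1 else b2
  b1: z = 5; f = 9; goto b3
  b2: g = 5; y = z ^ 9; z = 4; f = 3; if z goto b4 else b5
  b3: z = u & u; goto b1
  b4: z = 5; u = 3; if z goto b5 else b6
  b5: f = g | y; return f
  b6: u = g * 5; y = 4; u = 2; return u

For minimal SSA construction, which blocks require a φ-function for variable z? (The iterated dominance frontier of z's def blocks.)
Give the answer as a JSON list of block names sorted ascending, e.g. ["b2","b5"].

idom tree: b1←b0 b2←b0 b3←b1 b4←b2 b5←b2 b6←b4
Dom at joins:
  b1: preds {b0,b3}: {b0} ∩ {b0,b1,b3} = {b0}; idom=b0
  b5: preds {b2,b4}: {b0,b2} ∩ {b0,b2,b4} = {b0,b2}; idom=b2

DF derivation:
  b1←b0: walk · to b0
  b1←b3: walk b3→b1 to b0
  b5←b2: walk · to b2
  b5←b4: walk b4 to b2
  b0: DF=∅
  b1: DF={b1}
  b2: DF=∅
  b3: DF={b1}
  b4: DF={b5}
  b5: DF=∅
  b6: DF=∅

φ for z: defs {b0,b1,b2,b3,b4}
  DF⁺ = {b1,b5}

Answer: ["b1", "b5"]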